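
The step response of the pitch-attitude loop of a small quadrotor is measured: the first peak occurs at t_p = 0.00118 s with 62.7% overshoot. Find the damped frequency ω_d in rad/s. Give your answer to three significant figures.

t_p = π/ω_d, so ω_d = π/0.00118 = 2660 rad/s.

ω_d ≈ 2660 rad/s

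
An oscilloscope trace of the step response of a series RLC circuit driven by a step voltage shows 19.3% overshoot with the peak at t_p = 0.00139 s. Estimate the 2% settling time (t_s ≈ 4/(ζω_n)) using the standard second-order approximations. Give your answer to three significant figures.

t_s ≈ 0.00338 s

From the overshoot, ζ = −ln(OS)/√(π²+ln²(OS)) = 0.464.
t_p = π/ω_d ⇒ ω_d = 2260 rad/s; then ω_n = ω_d/√(1−ζ²) = 2550 rad/s.
t_s ≈ 4/(ζω_n) = 4/(0.464·2550) = 0.00338 s.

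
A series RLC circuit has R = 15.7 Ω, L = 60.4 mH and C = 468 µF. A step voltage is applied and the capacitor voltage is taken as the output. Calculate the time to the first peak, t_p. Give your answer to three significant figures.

t_p ≈ 0.0231 s

For a series RLC circuit (capacitor voltage as output), ω_n = 1/√(LC) = 1/√(60.4 mH · 468 µF) = 188 rad/s.
ζ = (R/2)·√(C/L) = (15.7/2)·√(468 µF/60.4 mH) = 0.691.
ω_d = 188·√(1 − 0.691²) = 136 rad/s. t_p = π/ω_d = 0.0231 s.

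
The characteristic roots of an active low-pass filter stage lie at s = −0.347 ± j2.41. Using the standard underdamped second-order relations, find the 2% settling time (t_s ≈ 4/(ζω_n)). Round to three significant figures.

For poles at −σ ± jω_d, ζω_n = σ = 0.347, so t_s ≈ 4/σ = 11.5 s.

t_s ≈ 11.5 s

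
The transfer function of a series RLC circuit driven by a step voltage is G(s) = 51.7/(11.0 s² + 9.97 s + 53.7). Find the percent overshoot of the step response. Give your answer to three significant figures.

%OS ≈ 51.8%

Dividing through by 11.0: denominator becomes s² + 0.9064 s + 4.882.
So ω_n = √4.882 = 2.21 rad/s and ζ = 0.9064/(2·2.21) = 0.205.
%OS = 100 e^{−πζ/√(1−ζ²)} with ζ = 0.205 gives 51.8%.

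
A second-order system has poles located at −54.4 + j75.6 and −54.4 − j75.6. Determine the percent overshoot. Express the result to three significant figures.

With σ = 54.4, ω_d = 75.6: ω_n = √(σ²+ω_d²) = 93.1 rad/s, ζ = σ/ω_n = 0.584.
%OS = 100 e^{−πζ/√(1−ζ²)} with ζ = 0.584 gives 10.4%.

%OS ≈ 10.4%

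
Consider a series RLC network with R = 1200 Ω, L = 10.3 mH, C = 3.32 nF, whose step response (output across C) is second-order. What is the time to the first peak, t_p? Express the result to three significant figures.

t_p ≈ 0.0000195 s

For a series RLC circuit (capacitor voltage as output), ω_n = 1/√(LC) = 1/√(10.3 mH · 3.32 nF) = 171000 rad/s.
ζ = (R/2)·√(C/L) = (1200/2)·√(3.32 nF/10.3 mH) = 0.341.
The damped frequency ω_d = ω_n√(1−ζ²) = 161000 rad/s. t_p = π/ω_d = 0.0000195 s.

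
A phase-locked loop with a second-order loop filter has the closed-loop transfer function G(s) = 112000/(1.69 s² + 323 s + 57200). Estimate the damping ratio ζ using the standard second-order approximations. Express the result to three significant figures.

Dividing through by 1.69: denominator becomes s² + 191.1 s + 33850.
So ω_n = √33850 = 184 rad/s and ζ = 191.1/(2·184) = 0.519.

ζ ≈ 0.519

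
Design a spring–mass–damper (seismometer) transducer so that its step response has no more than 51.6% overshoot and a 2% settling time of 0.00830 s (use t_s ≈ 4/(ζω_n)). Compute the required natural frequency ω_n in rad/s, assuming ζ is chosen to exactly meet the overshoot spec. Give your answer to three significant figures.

ω_n ≈ 2340 rad/s

From %OS = 100·exp(−πζ/√(1−ζ²)), invert to get ζ = −ln(OS)/√(π² + ln²(OS)) with OS = 0.516.
−ln 0.516 = 0.6616, so ζ = 0.6616/√(π² + 0.4378) = 0.206.
Then ω_n = 4/(ζ t_s) = 4/(0.206 × 0.00830) = 2340 rad/s.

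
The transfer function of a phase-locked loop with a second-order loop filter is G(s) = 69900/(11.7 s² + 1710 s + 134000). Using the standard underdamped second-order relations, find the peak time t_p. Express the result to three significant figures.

t_p ≈ 0.0402 s

Dividing through by 11.7: denominator becomes s² + 146.2 s + 11450.
So ω_n = √11450 = 107 rad/s and ζ = 146.2/(2·107) = 0.683.
ω_d = ω_n√(1−ζ²) = 78.2 rad/s. t_p = π/ω_d = 0.0402 s.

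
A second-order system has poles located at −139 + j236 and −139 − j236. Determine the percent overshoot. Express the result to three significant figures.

With σ = 139, ω_d = 236: ω_n = √(σ²+ω_d²) = 274 rad/s, ζ = σ/ω_n = 0.507.
%OS = 100·exp(−πζ/√(1−ζ²)) = 15.7%.

%OS ≈ 15.7%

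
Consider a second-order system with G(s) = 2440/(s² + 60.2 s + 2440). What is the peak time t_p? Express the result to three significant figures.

Matching coefficients with s² + 2ζω_n s + ω_n² gives ω_n² = 2440 ⇒ ω_n = 49.4 rad/s, and ζ = 60.2/(2ω_n) = 0.609.
ω_d = 49.4·√(1 − 0.609²) = 39.2 rad/s. Then t_p = π/ω_d = 0.0802 s.

t_p ≈ 0.0802 s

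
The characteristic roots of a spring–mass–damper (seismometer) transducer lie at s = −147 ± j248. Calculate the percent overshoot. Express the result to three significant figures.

With σ = 147, ω_d = 248: ω_n = √(σ²+ω_d²) = 288 rad/s, ζ = σ/ω_n = 0.510.
%OS = 100 e^{−πζ/√(1−ζ²)} with ζ = 0.510 gives 15.5%.

%OS ≈ 15.5%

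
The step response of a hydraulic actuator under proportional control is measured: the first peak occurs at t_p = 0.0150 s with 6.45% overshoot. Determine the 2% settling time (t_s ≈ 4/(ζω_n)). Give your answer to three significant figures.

t_s ≈ 0.0219 s

The overshoot fixes ζ = −ln(OS)/√(π²+ln²(OS)) = 0.657.
t_p = π/ω_d ⇒ ω_d = 209 rad/s; then ω_n = ω_d/√(1−ζ²) = 278 rad/s.
t_s ≈ 4/(ζω_n) = 4/(0.657·278) = 0.0219 s.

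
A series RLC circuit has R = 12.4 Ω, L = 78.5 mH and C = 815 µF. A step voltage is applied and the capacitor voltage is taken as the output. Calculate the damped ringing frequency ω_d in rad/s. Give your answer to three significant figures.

For a series RLC circuit (capacitor voltage as output), ω_n = 1/√(LC) = 1/√(78.5 mH · 815 µF) = 125 rad/s.
ζ = (R/2)·√(C/L) = (12.4/2)·√(815 µF/78.5 mH) = 0.632.
ω_d = 125·√(1 − 0.632²) = 96.9 rad/s.

ω_d ≈ 96.9 rad/s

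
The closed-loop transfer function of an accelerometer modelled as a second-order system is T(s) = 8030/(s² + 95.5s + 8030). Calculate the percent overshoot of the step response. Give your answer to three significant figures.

%OS ≈ 13.8%

Comparing the denominator to s² + 2ζω_n s + ω_n²: ω_n = √8030 = 89.6 rad/s, and 2ζω_n = 95.5 so ζ = 95.5/(2·89.6) = 0.533.
%OS = 100 e^{−πζ/√(1−ζ²)} with ζ = 0.533 gives 13.8%.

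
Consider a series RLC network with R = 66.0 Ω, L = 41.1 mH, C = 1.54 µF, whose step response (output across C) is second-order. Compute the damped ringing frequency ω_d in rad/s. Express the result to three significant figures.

ω_d ≈ 3890 rad/s

For a series RLC circuit (capacitor voltage as output), ω_n = 1/√(LC) = 1/√(41.1 mH · 1.54 µF) = 3970 rad/s.
ζ = (R/2)·√(C/L) = (66.0/2)·√(1.54 µF/41.1 mH) = 0.202.
The damped frequency ω_d = ω_n√(1−ζ²) = 3890 rad/s.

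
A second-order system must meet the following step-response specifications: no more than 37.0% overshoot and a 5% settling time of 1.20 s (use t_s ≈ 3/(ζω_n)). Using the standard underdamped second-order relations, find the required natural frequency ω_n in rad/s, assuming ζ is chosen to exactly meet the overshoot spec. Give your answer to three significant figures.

ω_n ≈ 8.29 rad/s

From %OS = 100·exp(−πζ/√(1−ζ²)), invert to get ζ = −ln(OS)/√(π² + ln²(OS)) with OS = 0.370.
−ln 0.370 = 0.9943, so ζ = 0.9943/√(π² + 0.9885) = 0.302.
From t_s ≈ 3/(ζω_n): ω_n = 3/(ζ·t_s) = 3/(0.302·1.20) = 8.29 rad/s.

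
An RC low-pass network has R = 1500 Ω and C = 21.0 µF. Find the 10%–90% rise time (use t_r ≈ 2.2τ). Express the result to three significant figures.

τ = RC = 1500 × 21.0 µF = 0.0315 s.
t_r ≈ 2.2τ = 0.0693 s.

t_r ≈ 0.0693 s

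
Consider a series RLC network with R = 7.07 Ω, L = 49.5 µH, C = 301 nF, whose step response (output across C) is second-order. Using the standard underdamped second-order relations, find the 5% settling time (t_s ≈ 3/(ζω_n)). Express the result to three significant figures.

t_s ≈ 0.0000420 s

For a series RLC circuit (capacitor voltage as output), ω_n = 1/√(LC) = 1/√(49.5 µH · 301 nF) = 259000 rad/s.
ζ = (R/2)·√(C/L) = (7.07/2)·√(301 nF/49.5 µH) = 0.276.
t_s ≈ 3/(ζω_n) = 0.0000420 s.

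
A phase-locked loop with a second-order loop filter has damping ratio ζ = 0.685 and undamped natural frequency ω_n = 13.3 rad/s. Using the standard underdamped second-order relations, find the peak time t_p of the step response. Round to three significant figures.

The damped frequency is ω_d = ω_n√(1−ζ²) = 13.3·√(1−0.469) = 9.69 rad/s.
Peak time t_p = π/ω_d = π/9.69 = 0.324 s.

t_p ≈ 0.324 s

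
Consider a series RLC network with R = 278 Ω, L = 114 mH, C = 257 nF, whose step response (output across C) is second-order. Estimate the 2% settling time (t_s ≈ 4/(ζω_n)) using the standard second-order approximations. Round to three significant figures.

For a series RLC circuit (capacitor voltage as output), ω_n = 1/√(LC) = 1/√(114 mH · 257 nF) = 5840 rad/s.
ζ = (R/2)·√(C/L) = (278/2)·√(257 nF/114 mH) = 0.209.
t_s ≈ 4/(ζω_n) = 0.00328 s.

t_s ≈ 0.00328 s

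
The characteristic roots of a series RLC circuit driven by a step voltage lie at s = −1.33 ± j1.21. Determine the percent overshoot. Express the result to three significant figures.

%OS ≈ 3.16%

|pole| = ω_n = √(1.33² + 1.21²) = 1.80 rad/s; ζ = cos θ = σ/ω_n = 0.740.
%OS = 100 e^{−πζ/√(1−ζ²)} with ζ = 0.740 gives 3.16%.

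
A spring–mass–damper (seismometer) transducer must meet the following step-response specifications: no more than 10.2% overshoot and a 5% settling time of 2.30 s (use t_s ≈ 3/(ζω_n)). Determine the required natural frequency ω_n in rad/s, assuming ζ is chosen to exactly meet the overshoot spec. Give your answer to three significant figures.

ω_n ≈ 2.22 rad/s

ζ = −ln(OS)/√(π² + (ln OS)²). With OS = 0.102, ln OS = −2.283 and ζ = 2.283/3.883 = 0.588.
Then ω_n = 3/(ζ t_s) = 3/(0.588 × 2.30) = 2.22 rad/s.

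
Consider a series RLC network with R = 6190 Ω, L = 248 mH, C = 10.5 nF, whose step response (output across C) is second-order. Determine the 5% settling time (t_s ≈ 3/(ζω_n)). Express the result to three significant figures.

t_s ≈ 0.000240 s

For a series RLC circuit (capacitor voltage as output), ω_n = 1/√(LC) = 1/√(248 mH · 10.5 nF) = 19600 rad/s.
ζ = (R/2)·√(C/L) = (6190/2)·√(10.5 nF/248 mH) = 0.637.
t_s ≈ 3/(ζω_n) = 0.000240 s.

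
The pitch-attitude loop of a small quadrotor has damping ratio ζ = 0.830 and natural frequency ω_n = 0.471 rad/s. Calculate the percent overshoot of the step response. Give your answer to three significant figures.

For an underdamped second-order system, %OS = 100·exp(−πζ/√(1−ζ²)).
πζ/√(1−ζ²) = π·0.830/√(1−0.689) = 4.675, so %OS = 100·e^(−4.675) = 0.933%.

%OS ≈ 0.933%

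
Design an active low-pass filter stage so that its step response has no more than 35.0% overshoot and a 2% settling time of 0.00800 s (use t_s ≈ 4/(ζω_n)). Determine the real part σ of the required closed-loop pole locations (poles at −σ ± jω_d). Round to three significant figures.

σ ≈ 500

The settling-time spec alone fixes σ = ζω_n = 4/t_s = 4/0.00800 = 500.
(Overshoot then fixes ζ = 0.317 and hence ω_d = σ·√(1−ζ²)/ζ = 1500 rad/s.)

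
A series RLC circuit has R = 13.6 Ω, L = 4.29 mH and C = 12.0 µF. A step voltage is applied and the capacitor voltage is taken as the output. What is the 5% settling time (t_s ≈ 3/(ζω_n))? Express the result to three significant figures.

t_s ≈ 0.00189 s

For a series RLC circuit (capacitor voltage as output), ω_n = 1/√(LC) = 1/√(4.29 mH · 12.0 µF) = 4410 rad/s.
ζ = (R/2)·√(C/L) = (13.6/2)·√(12.0 µF/4.29 mH) = 0.360.
t_s ≈ 3/(ζω_n) = 0.00189 s.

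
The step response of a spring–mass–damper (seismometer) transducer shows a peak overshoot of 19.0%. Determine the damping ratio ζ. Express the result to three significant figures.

ζ = −ln(OS)/√(π² + (ln OS)²). With OS = 0.190, ln OS = −1.661 and ζ = 1.661/3.554 = 0.467.

ζ ≈ 0.467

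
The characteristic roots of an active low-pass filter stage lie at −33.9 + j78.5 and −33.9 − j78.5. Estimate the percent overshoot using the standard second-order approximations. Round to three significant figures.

%OS ≈ 25.8%

|pole| = ω_n = √(33.9² + 78.5²) = 85.5 rad/s; ζ = cos θ = σ/ω_n = 0.396.
%OS = 100 e^{−πζ/√(1−ζ²)} with ζ = 0.396 gives 25.8%.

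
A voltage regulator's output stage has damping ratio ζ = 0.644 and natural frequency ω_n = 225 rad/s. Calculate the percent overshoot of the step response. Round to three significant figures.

%OS ≈ 7.10%

For an underdamped second-order system, %OS = 100·exp(−πζ/√(1−ζ²)).
πζ/√(1−ζ²) = π·0.644/√(1−0.415) = 2.645, so %OS = 100·e^(−2.645) = 7.10%.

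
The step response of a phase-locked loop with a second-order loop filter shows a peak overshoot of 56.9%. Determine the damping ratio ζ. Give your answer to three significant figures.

ζ ≈ 0.177

Inverting the overshoot relation: ζ = |ln 0.569|/√(π² + ln²0.569) = 0.177.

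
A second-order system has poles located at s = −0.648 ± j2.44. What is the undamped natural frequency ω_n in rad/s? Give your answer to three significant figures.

|pole| = ω_n = √(0.648² + 2.44²) = 2.52 rad/s; ζ = cos θ = σ/ω_n = 0.257.

ω_n ≈ 2.52 rad/s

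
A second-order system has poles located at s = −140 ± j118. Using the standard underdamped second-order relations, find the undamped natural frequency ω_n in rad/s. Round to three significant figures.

ω_n ≈ 183 rad/s

The poles are at −σ ± jω_d with σ = 140 and ω_d = 118, so ω_n = √(σ²+ω_d²) = 183 rad/s and ζ = σ/ω_n = 0.765.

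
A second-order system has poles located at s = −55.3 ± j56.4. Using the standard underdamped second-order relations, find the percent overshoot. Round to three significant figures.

|pole| = ω_n = √(55.3² + 56.4²) = 79.0 rad/s; ζ = cos θ = σ/ω_n = 0.700.
Overshoot: exp(−π·0.700/√(1−0.700²)) = 0.0459, i.e. 4.59%.

%OS ≈ 4.59%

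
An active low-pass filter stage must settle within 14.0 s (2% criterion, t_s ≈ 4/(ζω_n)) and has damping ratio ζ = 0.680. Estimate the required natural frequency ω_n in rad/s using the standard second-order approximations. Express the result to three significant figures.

Rearranging t_s ≈ 4/(ζω_n) gives ω_n = 4/(ζ·t_s) = 4/(0.680 × 14.0) = 0.420 rad/s.

ω_n ≈ 0.420 rad/s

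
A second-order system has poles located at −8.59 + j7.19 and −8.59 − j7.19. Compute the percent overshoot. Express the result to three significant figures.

The poles are at −σ ± jω_d with σ = 8.59 and ω_d = 7.19, so ω_n = √(σ²+ω_d²) = 11.2 rad/s and ζ = σ/ω_n = 0.767.
Overshoot: exp(−π·0.767/√(1−0.767²)) = 0.0234, i.e. 2.34%.

%OS ≈ 2.34%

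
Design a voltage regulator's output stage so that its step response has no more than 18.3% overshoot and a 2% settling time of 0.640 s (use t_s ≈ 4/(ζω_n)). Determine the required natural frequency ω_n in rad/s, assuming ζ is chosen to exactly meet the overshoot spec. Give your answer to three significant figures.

From %OS = 100·exp(−πζ/√(1−ζ²)), invert to get ζ = −ln(OS)/√(π² + ln²(OS)) with OS = 0.183.
−ln 0.183 = 1.698, so ζ = 1.698/√(π² + 2.884) = 0.476.
From t_s ≈ 4/(ζω_n): ω_n = 4/(ζ·t_s) = 4/(0.476·0.640) = 13.1 rad/s.

ω_n ≈ 13.1 rad/s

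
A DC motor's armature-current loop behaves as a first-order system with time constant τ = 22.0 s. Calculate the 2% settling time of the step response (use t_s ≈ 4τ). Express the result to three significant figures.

t_s ≈ 88.0 s

t_s ≈ 4τ = 88.0 s.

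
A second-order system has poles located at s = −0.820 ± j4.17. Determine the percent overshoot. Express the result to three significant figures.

The poles are at −σ ± jω_d with σ = 0.820 and ω_d = 4.17, so ω_n = √(σ²+ω_d²) = 4.25 rad/s and ζ = σ/ω_n = 0.193.
%OS = 100·exp(−πζ/√(1−ζ²)) = 53.9%.

%OS ≈ 53.9%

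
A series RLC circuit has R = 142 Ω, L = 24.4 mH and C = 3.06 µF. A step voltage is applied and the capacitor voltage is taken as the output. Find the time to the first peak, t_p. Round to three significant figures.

t_p ≈ 0.00142 s

For a series RLC circuit (capacitor voltage as output), ω_n = 1/√(LC) = 1/√(24.4 mH · 3.06 µF) = 3660 rad/s.
ζ = (R/2)·√(C/L) = (142/2)·√(3.06 µF/24.4 mH) = 0.795.
The damped frequency ω_d = ω_n√(1−ζ²) = 2220 rad/s. t_p = π/ω_d = 0.00142 s.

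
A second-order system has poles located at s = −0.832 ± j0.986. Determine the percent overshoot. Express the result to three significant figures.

The poles are at −σ ± jω_d with σ = 0.832 and ω_d = 0.986, so ω_n = √(σ²+ω_d²) = 1.29 rad/s and ζ = σ/ω_n = 0.645.
Overshoot: exp(−π·0.645/√(1−0.645²)) = 0.0706, i.e. 7.06%.

%OS ≈ 7.06%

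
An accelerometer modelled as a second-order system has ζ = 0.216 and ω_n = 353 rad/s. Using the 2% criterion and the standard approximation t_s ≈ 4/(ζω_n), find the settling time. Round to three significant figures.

t_s ≈ 0.0525 s

t_s ≈ 4/(ζω_n) = 4/(0.216 × 353) = 0.0525 s.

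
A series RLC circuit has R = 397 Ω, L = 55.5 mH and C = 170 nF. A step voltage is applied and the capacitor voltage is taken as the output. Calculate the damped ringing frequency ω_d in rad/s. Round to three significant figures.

For a series RLC circuit (capacitor voltage as output), ω_n = 1/√(LC) = 1/√(55.5 mH · 170 nF) = 10300 rad/s.
ζ = (R/2)·√(C/L) = (397/2)·√(170 nF/55.5 mH) = 0.347.
The damped frequency ω_d = ω_n√(1−ζ²) = 9650 rad/s.

ω_d ≈ 9650 rad/s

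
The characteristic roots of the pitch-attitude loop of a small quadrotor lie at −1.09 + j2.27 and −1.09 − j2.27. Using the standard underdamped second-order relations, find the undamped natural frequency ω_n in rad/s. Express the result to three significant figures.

ω_n ≈ 2.52 rad/s

|pole| = ω_n = √(1.09² + 2.27²) = 2.52 rad/s; ζ = cos θ = σ/ω_n = 0.433.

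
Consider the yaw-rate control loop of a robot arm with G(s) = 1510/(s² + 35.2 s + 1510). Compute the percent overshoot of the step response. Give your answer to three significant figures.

ω_n = √1510 = 38.9 rad/s; ζ = 35.2/(2·38.9) = 0.453.
%OS = 100 e^{−πζ/√(1−ζ²)} with ζ = 0.453 gives 20.3%.

%OS ≈ 20.3%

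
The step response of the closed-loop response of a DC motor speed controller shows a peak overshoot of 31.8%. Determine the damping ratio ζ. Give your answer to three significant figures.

ζ ≈ 0.343

From %OS = 100·exp(−πζ/√(1−ζ²)), invert to get ζ = −ln(OS)/√(π² + ln²(OS)) with OS = 0.318.
−ln 0.318 = 1.146, so ζ = 1.146/√(π² + 1.313) = 0.343.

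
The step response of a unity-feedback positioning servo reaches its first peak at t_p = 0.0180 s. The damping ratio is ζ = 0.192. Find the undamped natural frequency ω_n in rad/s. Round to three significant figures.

Peak time t_p = π/ω_d, so ω_d = π/t_p = π/0.0180 = 175 rad/s.
ω_n = ω_d/√(1−ζ²) = 175/√0.963 = 178 rad/s.

ω_n ≈ 178 rad/s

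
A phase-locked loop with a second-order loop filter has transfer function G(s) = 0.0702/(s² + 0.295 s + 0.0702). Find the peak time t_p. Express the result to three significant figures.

t_p ≈ 14.3 s

Matching coefficients with s² + 2ζω_n s + ω_n² gives ω_n² = 0.0702 ⇒ ω_n = 0.265 rad/s, and ζ = 0.295/(2ω_n) = 0.557.
ω_d = 0.265·√(1 − 0.557²) = 0.220 rad/s. Then t_p = π/ω_d = 14.3 s.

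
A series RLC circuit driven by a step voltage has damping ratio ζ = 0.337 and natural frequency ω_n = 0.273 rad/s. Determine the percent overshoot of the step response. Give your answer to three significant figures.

%OS ≈ 32.5%

For an underdamped second-order system, %OS = 100·exp(−πζ/√(1−ζ²)).
πζ/√(1−ζ²) = π·0.337/√(1−0.114) = 1.124, so %OS = 100·e^(−1.124) = 32.5%.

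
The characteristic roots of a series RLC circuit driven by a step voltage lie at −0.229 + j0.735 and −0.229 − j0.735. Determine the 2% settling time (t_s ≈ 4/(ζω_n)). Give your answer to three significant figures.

t_s ≈ 17.5 s

For poles at −σ ± jω_d, ζω_n = σ = 0.229, so t_s ≈ 4/σ = 17.5 s.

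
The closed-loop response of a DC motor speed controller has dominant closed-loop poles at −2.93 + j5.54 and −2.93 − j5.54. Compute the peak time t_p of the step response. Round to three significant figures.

t_p = π/ω_d with ω_d = 5.54 (the imaginary part), so t_p = 0.567 s.

t_p ≈ 0.567 s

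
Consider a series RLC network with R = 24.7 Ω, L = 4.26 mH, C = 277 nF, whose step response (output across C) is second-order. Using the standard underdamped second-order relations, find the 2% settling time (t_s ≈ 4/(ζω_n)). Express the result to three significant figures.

t_s ≈ 0.00138 s

For a series RLC circuit (capacitor voltage as output), ω_n = 1/√(LC) = 1/√(4.26 mH · 277 nF) = 29100 rad/s.
ζ = (R/2)·√(C/L) = (24.7/2)·√(277 nF/4.26 mH) = 0.0996.
t_s ≈ 4/(ζω_n) = 0.00138 s.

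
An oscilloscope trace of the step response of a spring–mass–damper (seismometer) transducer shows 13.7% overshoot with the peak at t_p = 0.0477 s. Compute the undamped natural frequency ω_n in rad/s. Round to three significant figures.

ζ from %OS: ζ = |ln 0.137|/√(π²+ln²0.137) = 0.535.
t_p = π/ω_d ⇒ ω_d = 65.9 rad/s; then ω_n = ω_d/√(1−ζ²) = 77.9 rad/s.

ω_n ≈ 77.9 rad/s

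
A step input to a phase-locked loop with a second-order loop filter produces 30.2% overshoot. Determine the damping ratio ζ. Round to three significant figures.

From %OS = 100·exp(−πζ/√(1−ζ²)), invert to get ζ = −ln(OS)/√(π² + ln²(OS)) with OS = 0.302.
−ln 0.302 = 1.197, so ζ = 1.197/√(π² + 1.434) = 0.356.

ζ ≈ 0.356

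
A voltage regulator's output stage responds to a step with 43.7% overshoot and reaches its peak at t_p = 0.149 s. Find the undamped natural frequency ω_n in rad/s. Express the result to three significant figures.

ζ from %OS: ζ = |ln 0.437|/√(π²+ln²0.437) = 0.255.
From t_p = π/ω_d, ω_d = π/0.149 = 21.1 rad/s, so ω_n = ω_d/√(1−ζ²) = 21.8 rad/s.

ω_n ≈ 21.8 rad/s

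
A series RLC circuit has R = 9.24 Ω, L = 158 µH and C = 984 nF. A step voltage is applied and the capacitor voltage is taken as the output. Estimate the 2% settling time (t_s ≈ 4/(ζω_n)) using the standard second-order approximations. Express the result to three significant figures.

t_s ≈ 0.000137 s

For a series RLC circuit (capacitor voltage as output), ω_n = 1/√(LC) = 1/√(158 µH · 984 nF) = 80200 rad/s.
ζ = (R/2)·√(C/L) = (9.24/2)·√(984 nF/158 µH) = 0.365.
t_s ≈ 4/(ζω_n) = 0.000137 s.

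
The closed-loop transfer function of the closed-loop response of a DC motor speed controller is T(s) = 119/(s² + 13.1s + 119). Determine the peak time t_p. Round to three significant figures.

Matching coefficients with s² + 2ζω_n s + ω_n² gives ω_n² = 119 ⇒ ω_n = 10.9 rad/s, and ζ = 13.1/(2ω_n) = 0.600.
ω_d = ω_n√(1−ζ²) = 8.72 rad/s. Then t_p = π/ω_d = 0.360 s.

t_p ≈ 0.360 s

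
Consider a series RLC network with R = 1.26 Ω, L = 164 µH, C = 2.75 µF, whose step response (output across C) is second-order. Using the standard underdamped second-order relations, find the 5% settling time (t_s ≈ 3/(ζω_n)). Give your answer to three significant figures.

For a series RLC circuit (capacitor voltage as output), ω_n = 1/√(LC) = 1/√(164 µH · 2.75 µF) = 47100 rad/s.
ζ = (R/2)·√(C/L) = (1.26/2)·√(2.75 µF/164 µH) = 0.0816.
t_s ≈ 3/(ζω_n) = 0.000781 s.

t_s ≈ 0.000781 s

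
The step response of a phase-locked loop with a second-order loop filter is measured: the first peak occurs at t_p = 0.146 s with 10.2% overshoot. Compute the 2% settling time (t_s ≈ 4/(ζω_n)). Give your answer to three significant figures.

ζ from %OS: ζ = |ln 0.102|/√(π²+ln²0.102) = 0.588.
t_p = π/ω_d ⇒ ω_d = 21.5 rad/s; then ω_n = ω_d/√(1−ζ²) = 26.6 rad/s.
t_s ≈ 4/(ζω_n) = 4/(0.588·26.6) = 0.256 s.

t_s ≈ 0.256 s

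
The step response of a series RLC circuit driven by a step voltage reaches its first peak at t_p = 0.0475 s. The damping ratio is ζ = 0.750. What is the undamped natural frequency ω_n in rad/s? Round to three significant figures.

ω_n ≈ 100 rad/s

Peak time t_p = π/ω_d, so ω_d = π/t_p = π/0.0475 = 66.1 rad/s.
ω_n = ω_d/√(1−ζ²) = 66.1/√0.438 = 100 rad/s.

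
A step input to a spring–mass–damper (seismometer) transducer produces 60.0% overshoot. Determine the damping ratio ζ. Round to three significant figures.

ζ ≈ 0.160

ζ = −ln(OS)/√(π² + (ln OS)²). With OS = 0.600, ln OS = −0.5108 and ζ = 0.5108/3.183 = 0.160.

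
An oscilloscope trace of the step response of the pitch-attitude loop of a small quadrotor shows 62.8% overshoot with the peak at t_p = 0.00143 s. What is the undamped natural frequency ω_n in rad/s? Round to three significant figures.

ω_n ≈ 2220 rad/s

The overshoot fixes ζ = −ln(OS)/√(π²+ln²(OS)) = 0.146.
t_p = π/ω_d ⇒ ω_d = 2200 rad/s; then ω_n = ω_d/√(1−ζ²) = 2220 rad/s.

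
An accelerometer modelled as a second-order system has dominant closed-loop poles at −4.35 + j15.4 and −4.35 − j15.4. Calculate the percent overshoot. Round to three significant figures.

%OS ≈ 41.2%

|pole| = ω_n = √(4.35² + 15.4²) = 16.0 rad/s; ζ = cos θ = σ/ω_n = 0.272.
%OS = 100 e^{−πζ/√(1−ζ²)} with ζ = 0.272 gives 41.2%.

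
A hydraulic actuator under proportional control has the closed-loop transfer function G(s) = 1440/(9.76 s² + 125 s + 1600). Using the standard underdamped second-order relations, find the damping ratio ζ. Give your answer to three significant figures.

Dividing through by 9.76: denominator becomes s² + 12.81 s + 163.9.
So ω_n = √163.9 = 12.8 rad/s and ζ = 12.81/(2·12.8) = 0.500.

ζ ≈ 0.500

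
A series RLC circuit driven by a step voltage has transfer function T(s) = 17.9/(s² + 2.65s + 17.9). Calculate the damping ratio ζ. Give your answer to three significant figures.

Comparing the denominator to s² + 2ζω_n s + ω_n²: ω_n = √17.9 = 4.23 rad/s, and 2ζω_n = 2.65 so ζ = 2.65/(2·4.23) = 0.313.

ζ ≈ 0.313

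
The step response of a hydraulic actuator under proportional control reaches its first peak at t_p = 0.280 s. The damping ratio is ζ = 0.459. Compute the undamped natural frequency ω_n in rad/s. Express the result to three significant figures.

Peak time t_p = π/ω_d, so ω_d = π/t_p = π/0.280 = 11.2 rad/s.
ω_n = ω_d/√(1−ζ²) = 11.2/√0.789 = 12.6 rad/s.

ω_n ≈ 12.6 rad/s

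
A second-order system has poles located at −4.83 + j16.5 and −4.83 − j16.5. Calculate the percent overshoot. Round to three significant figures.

%OS ≈ 39.9%

With σ = 4.83, ω_d = 16.5: ω_n = √(σ²+ω_d²) = 17.2 rad/s, ζ = σ/ω_n = 0.281.
Overshoot: exp(−π·0.281/√(1−0.281²)) = 0.399, i.e. 39.9%.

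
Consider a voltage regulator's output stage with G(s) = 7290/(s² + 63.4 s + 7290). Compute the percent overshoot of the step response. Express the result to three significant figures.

Matching coefficients with s² + 2ζω_n s + ω_n² gives ω_n² = 7290 ⇒ ω_n = 85.4 rad/s, and ζ = 63.4/(2ω_n) = 0.371.
%OS = 100 e^{−πζ/√(1−ζ²)} with ζ = 0.371 gives 28.5%.

%OS ≈ 28.5%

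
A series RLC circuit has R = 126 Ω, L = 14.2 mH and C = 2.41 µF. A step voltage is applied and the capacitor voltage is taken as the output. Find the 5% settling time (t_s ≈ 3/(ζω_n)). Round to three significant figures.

For a series RLC circuit (capacitor voltage as output), ω_n = 1/√(LC) = 1/√(14.2 mH · 2.41 µF) = 5410 rad/s.
ζ = (R/2)·√(C/L) = (126/2)·√(2.41 µF/14.2 mH) = 0.821.
t_s ≈ 3/(ζω_n) = 0.000676 s.

t_s ≈ 0.000676 s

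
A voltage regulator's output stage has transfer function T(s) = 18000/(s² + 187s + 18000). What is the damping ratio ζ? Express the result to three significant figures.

Comparing the denominator to s² + 2ζω_n s + ω_n²: ω_n = √18000 = 134 rad/s, and 2ζω_n = 187 so ζ = 187/(2·134) = 0.697.

ζ ≈ 0.697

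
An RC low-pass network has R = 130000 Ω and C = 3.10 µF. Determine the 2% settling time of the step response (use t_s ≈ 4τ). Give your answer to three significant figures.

t_s ≈ 1.61 s

τ = RC = 130000 × 3.10 µF = 0.403 s.
t_s ≈ 4τ = 1.61 s.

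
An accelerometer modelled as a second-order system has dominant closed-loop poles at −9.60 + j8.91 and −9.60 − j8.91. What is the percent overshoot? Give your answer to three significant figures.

With σ = 9.60, ω_d = 8.91: ω_n = √(σ²+ω_d²) = 13.1 rad/s, ζ = σ/ω_n = 0.733.
%OS = 100 e^{−πζ/√(1−ζ²)} with ζ = 0.733 gives 3.39%.

%OS ≈ 3.39%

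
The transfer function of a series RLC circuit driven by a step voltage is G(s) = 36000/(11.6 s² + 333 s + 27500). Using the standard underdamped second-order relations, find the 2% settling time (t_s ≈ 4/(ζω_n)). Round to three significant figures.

t_s ≈ 0.279 s

Dividing through by 11.6: denominator becomes s² + 28.71 s + 2371.
So ω_n = √2371 = 48.7 rad/s and ζ = 28.71/(2·48.7) = 0.295.
t_s ≈ 4/(ζω_n) = 0.279 s.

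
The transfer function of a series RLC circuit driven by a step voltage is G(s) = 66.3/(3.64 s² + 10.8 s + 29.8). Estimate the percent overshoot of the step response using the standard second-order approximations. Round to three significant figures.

Dividing through by 3.64: denominator becomes s² + 2.967 s + 8.187.
So ω_n = √8.187 = 2.86 rad/s and ζ = 2.967/(2·2.86) = 0.518.
%OS = 100 e^{−πζ/√(1−ζ²)} with ζ = 0.518 gives 14.9%.

%OS ≈ 14.9%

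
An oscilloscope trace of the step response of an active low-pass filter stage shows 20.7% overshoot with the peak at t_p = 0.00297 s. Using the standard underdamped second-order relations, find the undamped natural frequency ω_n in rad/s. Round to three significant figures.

ω_n ≈ 1180 rad/s

ζ from %OS: ζ = |ln 0.207|/√(π²+ln²0.207) = 0.448.
From t_p = π/ω_d, ω_d = π/0.00297 = 1060 rad/s, so ω_n = ω_d/√(1−ζ²) = 1180 rad/s.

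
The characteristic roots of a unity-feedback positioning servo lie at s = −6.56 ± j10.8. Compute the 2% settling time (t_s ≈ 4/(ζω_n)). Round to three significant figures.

t_s ≈ 0.610 s

For poles at −σ ± jω_d, ζω_n = σ = 6.56, so t_s ≈ 4/σ = 0.610 s.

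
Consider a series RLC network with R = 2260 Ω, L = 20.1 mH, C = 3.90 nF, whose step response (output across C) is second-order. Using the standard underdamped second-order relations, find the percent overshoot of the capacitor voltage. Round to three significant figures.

For a series RLC circuit (capacitor voltage as output), ω_n = 1/√(LC) = 1/√(20.1 mH · 3.90 nF) = 113000 rad/s.
ζ = (R/2)·√(C/L) = (2260/2)·√(3.90 nF/20.1 mH) = 0.498.
Overshoot: exp(−π·0.498/√(1−0.498²)) = 0.165, i.e. 16.5%.

%OS ≈ 16.5%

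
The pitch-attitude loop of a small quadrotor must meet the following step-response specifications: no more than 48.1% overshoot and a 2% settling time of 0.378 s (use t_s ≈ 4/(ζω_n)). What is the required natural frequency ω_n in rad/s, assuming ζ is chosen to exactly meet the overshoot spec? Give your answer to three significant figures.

From %OS = 100·exp(−πζ/√(1−ζ²)), invert to get ζ = −ln(OS)/√(π² + ln²(OS)) with OS = 0.481.
−ln 0.481 = 0.7319, so ζ = 0.7319/√(π² + 0.5357) = 0.227.
Then ω_n = 4/(ζ t_s) = 4/(0.227 × 0.378) = 46.6 rad/s.

ω_n ≈ 46.6 rad/s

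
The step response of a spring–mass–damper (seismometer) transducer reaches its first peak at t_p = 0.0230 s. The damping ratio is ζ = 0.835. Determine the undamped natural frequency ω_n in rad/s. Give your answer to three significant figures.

Peak time t_p = π/ω_d, so ω_d = π/t_p = π/0.0230 = 137 rad/s.
ω_n = ω_d/√(1−ζ²) = 137/√0.303 = 248 rad/s.

ω_n ≈ 248 rad/s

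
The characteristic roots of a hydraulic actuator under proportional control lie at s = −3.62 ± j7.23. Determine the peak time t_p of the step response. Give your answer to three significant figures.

t_p = π/ω_d with ω_d = 7.23 (the imaginary part), so t_p = 0.435 s.

t_p ≈ 0.435 s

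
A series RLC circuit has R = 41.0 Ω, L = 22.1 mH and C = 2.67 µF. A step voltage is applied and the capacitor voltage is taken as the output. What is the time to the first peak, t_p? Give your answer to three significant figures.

t_p ≈ 0.000783 s

For a series RLC circuit (capacitor voltage as output), ω_n = 1/√(LC) = 1/√(22.1 mH · 2.67 µF) = 4120 rad/s.
ζ = (R/2)·√(C/L) = (41.0/2)·√(2.67 µF/22.1 mH) = 0.225.
The damped frequency ω_d = ω_n√(1−ζ²) = 4010 rad/s. t_p = π/ω_d = 0.000783 s.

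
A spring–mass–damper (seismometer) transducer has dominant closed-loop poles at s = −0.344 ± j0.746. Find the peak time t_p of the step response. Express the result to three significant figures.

t_p ≈ 4.21 s

t_p = π/ω_d with ω_d = 0.746 (the imaginary part), so t_p = 4.21 s.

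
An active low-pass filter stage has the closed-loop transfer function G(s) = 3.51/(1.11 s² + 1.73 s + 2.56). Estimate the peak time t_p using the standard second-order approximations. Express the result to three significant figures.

t_p ≈ 2.41 s

Dividing through by 1.11: denominator becomes s² + 1.559 s + 2.306.
So ω_n = √2.306 = 1.52 rad/s and ζ = 1.559/(2·1.52) = 0.513.
ω_d = 1.52·√(1 − 0.513²) = 1.30 rad/s. t_p = π/ω_d = 2.41 s.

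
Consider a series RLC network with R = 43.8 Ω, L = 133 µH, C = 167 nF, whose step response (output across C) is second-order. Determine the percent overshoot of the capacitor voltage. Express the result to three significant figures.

For a series RLC circuit (capacitor voltage as output), ω_n = 1/√(LC) = 1/√(133 µH · 167 nF) = 212000 rad/s.
ζ = (R/2)·√(C/L) = (43.8/2)·√(167 nF/133 µH) = 0.776.
%OS = 100·exp(−πζ/√(1−ζ²)) = 2.10%.

%OS ≈ 2.10%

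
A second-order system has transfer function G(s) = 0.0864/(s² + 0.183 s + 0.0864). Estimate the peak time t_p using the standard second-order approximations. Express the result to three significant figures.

t_p ≈ 11.2 s

Matching coefficients with s² + 2ζω_n s + ω_n² gives ω_n² = 0.0864 ⇒ ω_n = 0.294 rad/s, and ζ = 0.183/(2ω_n) = 0.311.
ω_d = 0.294·√(1 − 0.311²) = 0.279 rad/s. Then t_p = π/ω_d = 11.2 s.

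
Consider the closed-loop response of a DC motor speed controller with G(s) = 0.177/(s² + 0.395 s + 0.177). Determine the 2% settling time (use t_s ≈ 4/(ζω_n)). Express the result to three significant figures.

t_s ≈ 20.3 s

Comparing the denominator to s² + 2ζω_n s + ω_n²: ω_n = √0.177 = 0.421 rad/s, and 2ζω_n = 0.395 so ζ = 0.395/(2·0.421) = 0.469.
t_s ≈ 4/(ζω_n) = 4/(0.469·0.421) = 20.3 s.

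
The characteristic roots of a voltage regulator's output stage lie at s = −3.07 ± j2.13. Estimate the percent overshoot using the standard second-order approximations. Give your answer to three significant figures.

%OS ≈ 1.08%

With σ = 3.07, ω_d = 2.13: ω_n = √(σ²+ω_d²) = 3.74 rad/s, ζ = σ/ω_n = 0.822.
%OS = 100·exp(−πζ/√(1−ζ²)) = 1.08%.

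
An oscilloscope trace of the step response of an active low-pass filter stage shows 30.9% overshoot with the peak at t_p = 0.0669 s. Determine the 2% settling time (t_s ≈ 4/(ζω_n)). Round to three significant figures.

ζ from %OS: ζ = |ln 0.309|/√(π²+ln²0.309) = 0.350.
t_p = π/ω_d ⇒ ω_d = 47.0 rad/s; then ω_n = ω_d/√(1−ζ²) = 50.1 rad/s.
t_s ≈ 4/(ζω_n) = 4/(0.350·50.1) = 0.228 s.

t_s ≈ 0.228 s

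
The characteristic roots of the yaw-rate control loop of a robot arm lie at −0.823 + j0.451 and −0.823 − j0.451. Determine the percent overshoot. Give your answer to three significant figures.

%OS ≈ 0.324%

With σ = 0.823, ω_d = 0.451: ω_n = √(σ²+ω_d²) = 0.938 rad/s, ζ = σ/ω_n = 0.877.
%OS = 100 e^{−πζ/√(1−ζ²)} with ζ = 0.877 gives 0.324%.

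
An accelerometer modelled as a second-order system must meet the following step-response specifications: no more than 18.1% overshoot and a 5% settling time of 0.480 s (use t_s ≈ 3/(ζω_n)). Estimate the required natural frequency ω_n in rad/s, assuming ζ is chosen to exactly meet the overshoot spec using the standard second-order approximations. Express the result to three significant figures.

Inverting the overshoot relation: ζ = |ln 0.181|/√(π² + ln²0.181) = 0.478.
Then ω_n = 3/(ζ t_s) = 3/(0.478 × 0.480) = 13.1 rad/s.

ω_n ≈ 13.1 rad/s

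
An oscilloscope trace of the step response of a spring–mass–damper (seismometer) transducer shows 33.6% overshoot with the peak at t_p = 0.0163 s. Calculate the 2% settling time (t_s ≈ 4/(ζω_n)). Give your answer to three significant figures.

From the overshoot, ζ = −ln(OS)/√(π²+ln²(OS)) = 0.328.
From t_p = π/ω_d, ω_d = π/0.0163 = 193 rad/s, so ω_n = ω_d/√(1−ζ²) = 204 rad/s.
t_s ≈ 4/(ζω_n) = 4/(0.328·204) = 0.0598 s.

t_s ≈ 0.0598 s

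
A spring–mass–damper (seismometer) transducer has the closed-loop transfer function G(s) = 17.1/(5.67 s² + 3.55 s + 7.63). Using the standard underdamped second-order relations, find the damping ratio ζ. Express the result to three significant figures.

Dividing through by 5.67: denominator becomes s² + 0.6261 s + 1.346.
So ω_n = √1.346 = 1.16 rad/s and ζ = 0.6261/(2·1.16) = 0.270.

ζ ≈ 0.270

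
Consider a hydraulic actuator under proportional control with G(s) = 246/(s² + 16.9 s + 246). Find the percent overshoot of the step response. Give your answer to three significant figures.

%OS ≈ 13.4%

ω_n = √246 = 15.7 rad/s; ζ = 16.9/(2·15.7) = 0.539.
%OS = 100 e^{−πζ/√(1−ζ²)} with ζ = 0.539 gives 13.4%.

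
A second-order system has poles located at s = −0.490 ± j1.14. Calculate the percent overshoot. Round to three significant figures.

The poles are at −σ ± jω_d with σ = 0.490 and ω_d = 1.14, so ω_n = √(σ²+ω_d²) = 1.24 rad/s and ζ = σ/ω_n = 0.395.
%OS = 100 e^{−πζ/√(1−ζ²)} with ζ = 0.395 gives 25.9%.

%OS ≈ 25.9%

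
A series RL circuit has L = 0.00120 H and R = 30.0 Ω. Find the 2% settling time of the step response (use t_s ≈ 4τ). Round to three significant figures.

τ = L/R = 0.00120/30.0 = 0.0000400 s.
t_s ≈ 4τ = 0.000160 s.

t_s ≈ 0.000160 s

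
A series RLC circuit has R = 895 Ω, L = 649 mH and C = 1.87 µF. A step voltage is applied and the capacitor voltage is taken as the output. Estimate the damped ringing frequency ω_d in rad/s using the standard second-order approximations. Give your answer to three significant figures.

For a series RLC circuit (capacitor voltage as output), ω_n = 1/√(LC) = 1/√(649 mH · 1.87 µF) = 908 rad/s.
ζ = (R/2)·√(C/L) = (895/2)·√(1.87 µF/649 mH) = 0.760.
ω_d = ω_n√(1−ζ²) = 590 rad/s.

ω_d ≈ 590 rad/s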